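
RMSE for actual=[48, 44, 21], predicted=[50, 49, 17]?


MSE = 45/3 = 15
RMSE = √(45/3) = 3.873

3.873


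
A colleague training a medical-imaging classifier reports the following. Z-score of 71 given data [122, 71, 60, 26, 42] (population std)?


μ = 64.2, σ = 32.7316
z = (71 - 64.2)/32.7316 = 0.2078

0.2078


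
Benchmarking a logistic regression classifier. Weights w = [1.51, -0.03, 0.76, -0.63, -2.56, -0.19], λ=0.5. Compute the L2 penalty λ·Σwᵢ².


‖w‖₂² = (1.51)² + (-0.03)² + (0.76)² + (-0.63)² + (-2.56)² + (-0.19)²
     = 2.2801 + 0.0009 + 0.5776 + 0.3969 + 6.5536 + 0.0361
     = 9.8452
λ·‖w‖₂² = 0.5·9.8452 = 4.9226

4.9226


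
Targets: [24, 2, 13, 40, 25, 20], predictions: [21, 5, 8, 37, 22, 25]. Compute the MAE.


Absolute errors: |24-21|=3, |2-5|=3, |13-8|=5, |40-37|=3, |25-22|=3, |20-25|=5
Sum = 22
MAE = 22/6 = 11/3

11/3


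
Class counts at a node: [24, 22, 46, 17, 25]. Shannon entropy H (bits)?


Probabilities: [24/134, 22/134, 46/134, 17/134, 25/134] ≈ [0.1791, 0.1642, 0.3433, 0.1269, 0.1866]
H = -((24/134)·log₂(24/134) + (22/134)·log₂(22/134) + (46/134)·log₂(46/134) + (17/134)·log₂(17/134) + (25/134)·log₂(25/134))
  = 2.2317 bits

2.2317 bits


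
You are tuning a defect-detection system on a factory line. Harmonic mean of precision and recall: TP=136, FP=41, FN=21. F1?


Precision = 136/177 = 0.7684
Recall = 136/157 = 0.8662
F1 = 2·P·R/(P+R) = 2·TP/(2·TP+FP+FN) = 272/(272+41+21) = 272/334 = 0.8144

0.8144


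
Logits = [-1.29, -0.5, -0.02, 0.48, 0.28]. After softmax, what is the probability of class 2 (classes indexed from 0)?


Exponentials: e^-1.29=0.2753, e^-0.5=0.6065, e^-0.02=0.9802, e^0.48=1.6161, e^0.28=1.3231
Sum = 4.8012
Softmax = [0.0573, 0.1263, 0.2042, 0.3366, 0.2756]
p[2] = 0.9802/4.8012 = 0.2042

0.2042


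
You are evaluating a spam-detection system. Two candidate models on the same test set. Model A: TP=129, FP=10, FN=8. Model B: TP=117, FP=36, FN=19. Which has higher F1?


Model A: P=129/139=0.9281, R=129/137=0.9416, F1=2PR/(P+R)=2TP/(2TP+FP+FN)=258/276=0.9348
Model B: P=117/153=0.7647, R=117/136=0.8603, F1=2PR/(P+R)=2TP/(2TP+FP+FN)=234/289=0.8097
0.9348 > 0.8097 → Model A

Model A


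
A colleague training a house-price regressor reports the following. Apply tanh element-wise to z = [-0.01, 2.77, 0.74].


tanh(-0.01) = -0.01
tanh(2.77) = 0.9922
tanh(0.74) = 0.6291
result = [-0.01, 0.9922, 0.6291]

[-0.01, 0.9922, 0.6291]


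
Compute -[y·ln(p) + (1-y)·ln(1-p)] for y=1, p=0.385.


BCE = -[y·ln(p) + (1-y)·ln(1-p)]
= -1·ln(0.385) - 0
= -ln(0.385) = 0.9545

0.9545


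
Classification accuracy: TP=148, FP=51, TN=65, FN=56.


Accuracy = (TP+TN)/(TP+TN+FP+FN)
= (148+65)/(320)
= 213/320 = 66.56%

66.56%


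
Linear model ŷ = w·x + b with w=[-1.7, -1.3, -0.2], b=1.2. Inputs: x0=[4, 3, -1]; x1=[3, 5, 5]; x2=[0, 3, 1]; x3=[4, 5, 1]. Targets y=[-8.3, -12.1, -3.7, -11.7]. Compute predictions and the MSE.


ŷ0 = (-1.7)·(4) + (-1.3)·(3) + (-0.2)·(-1) + 1.2 = -9.3
ŷ1 = (-1.7)·(3) + (-1.3)·(5) + (-0.2)·(5) + 1.2 = -11.4
ŷ2 = (-1.7)·(0) + (-1.3)·(3) + (-0.2)·(1) + 1.2 = -2.9
ŷ3 = (-1.7)·(4) + (-1.3)·(5) + (-0.2)·(1) + 1.2 = -12.3
errors² = [1.0, 0.49, 0.64, 0.36]
MSE = 2.4900/4 = 0.6225

0.6225


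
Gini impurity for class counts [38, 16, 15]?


Probabilities: [38/69, 16/69, 15/69] ≈ [0.5507, 0.2319, 0.2174]
Σpᵢ² = (1444 + 256 + 225)/69² = 1925/4761
Gini = 1 - Σpᵢ² = 1 - 1925/4761 = 0.5957

0.5957


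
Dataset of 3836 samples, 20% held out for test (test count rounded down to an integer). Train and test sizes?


Test = ⌊3836·20/100⌋ = 767
Train = 3836 - 767 = 3069

Train: 3069, Test: 767


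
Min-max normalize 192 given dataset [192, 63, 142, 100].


min=63, max=192
(192-63)/(192-63) = 129/129 = 1.0

1.0


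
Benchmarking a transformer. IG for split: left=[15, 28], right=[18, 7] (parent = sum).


Parent = [33, 35], H_parent = 0.9994
H_left = 0.933 (n=43), H_right = 0.8555 (n=25)
H_children = (43/68)·0.933 + (25/68)·0.8555 = 0.9045
IG = 0.9994 - 0.9045 = 0.0949

0.0949


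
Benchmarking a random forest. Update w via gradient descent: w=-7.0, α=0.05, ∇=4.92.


w_new = w - α·∇
= -7.0 - 0.05·4.92
= -7.0 - 0.246
= -7.246

-7.246


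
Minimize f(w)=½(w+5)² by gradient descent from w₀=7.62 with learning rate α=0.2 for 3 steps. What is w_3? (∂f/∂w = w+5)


step 1: grad = 7.62+5 = 12.62; w = 7.62 - 0.2·(12.62) = 5.096
step 2: grad = 5.096+5 = 10.096; w = 5.096 - 0.2·(10.096) = 3.0768
step 3: grad = 3.0768+5 = 8.0768; w = 3.0768 - 0.2·(8.0768) = 1.46144

1.46144


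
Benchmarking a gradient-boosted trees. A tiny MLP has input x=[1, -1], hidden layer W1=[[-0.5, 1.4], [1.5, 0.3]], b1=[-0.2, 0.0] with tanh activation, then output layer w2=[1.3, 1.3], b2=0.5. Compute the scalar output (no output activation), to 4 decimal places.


z1[0] = (-0.5)·(1) + (1.4)·(-1) - 0.2 = -2.1
z1[1] = (1.5)·(1) + (0.3)·(-1) + 0.0 = 1.2
h = tanh(z1) = [-0.9705, 0.8337]
output = (1.3)·(-0.9705) + (1.3)·(0.8337) + 0.5 = 0.3222

0.3222


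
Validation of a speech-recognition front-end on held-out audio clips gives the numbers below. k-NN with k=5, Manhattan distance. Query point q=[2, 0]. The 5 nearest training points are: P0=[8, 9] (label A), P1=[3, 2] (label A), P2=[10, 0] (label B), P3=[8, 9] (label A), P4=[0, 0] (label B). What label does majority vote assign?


d(q,P0) = 15  (label A)
d(q,P1) = 3  (label A)
d(q,P2) = 8  (label B)
d(q,P3) = 15  (label A)
d(q,P4) = 2  (label B)
Votes: A=3, B=2
Majority → A

A


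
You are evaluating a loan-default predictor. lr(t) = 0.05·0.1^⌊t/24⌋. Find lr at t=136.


n_drops = ⌊136/24⌋ = 5
lr = 0.05·0.1^5 = 0.05·0.00001 = 0.0000005

0.0000005


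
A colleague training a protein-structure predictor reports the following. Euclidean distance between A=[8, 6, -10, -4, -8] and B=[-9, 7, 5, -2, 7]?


d = √((8+ 9)² + (6-7)² + (-10-5)² + (-4+ 2)² + (-8-7)²)
  = √(289 + 1 + 225 + 4 + 225)
  = √744 = 27.2764

27.2764


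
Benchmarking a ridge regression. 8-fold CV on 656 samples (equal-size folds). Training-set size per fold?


Fold size = 656/8 = 82
Training per fold = 656 - 82 = 574

574


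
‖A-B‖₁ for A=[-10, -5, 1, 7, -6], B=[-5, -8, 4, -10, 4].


d = |-10+ 5| + |-5+ 8| + |1-4| + |7+ 10| + |-6-4|
  = 5 + 3 + 3 + 17 + 10
  = 38

38


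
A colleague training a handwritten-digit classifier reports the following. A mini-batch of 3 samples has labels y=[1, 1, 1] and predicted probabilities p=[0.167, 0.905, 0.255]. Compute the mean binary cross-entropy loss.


L[0] = -ln(0.167) = 1.7898
L[1] = -ln(0.905) = 0.0998
L[2] = -ln(0.255) = 1.3665
mean = (1.7898 + 0.0998 + 1.3665)/3 = 1.0854

1.0854


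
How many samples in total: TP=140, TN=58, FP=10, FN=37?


Total = TP + TN + FP + FN
= 140 + 58 + 10 + 37
= 245
(Predicted positive: 150, predicted negative: 95)

245


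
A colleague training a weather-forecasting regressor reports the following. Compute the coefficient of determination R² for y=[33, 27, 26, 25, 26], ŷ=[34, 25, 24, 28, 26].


ȳ = 27.4
SS_res = Σ(y-ŷ)² = 18
SS_tot = Σ(y-ȳ)² = 41.2
R² = 1 - SS_res/SS_tot = 1 - 0.4369 = 0.5631

0.5631


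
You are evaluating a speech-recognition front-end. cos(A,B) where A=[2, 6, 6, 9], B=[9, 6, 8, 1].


A·B = 2·9 + 6·6 + 6·8 + 9·1 = 111
‖A‖ = √157 = 12.53, ‖B‖ = √182 = 13.4907
cos = 111/(√157·√182) = 111/√28574 = 0.6567

0.6567


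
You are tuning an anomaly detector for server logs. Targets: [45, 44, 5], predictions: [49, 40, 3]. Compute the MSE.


Squared errors: (45-49)²=16, (44-40)²=16, (5-3)²=4
Sum = 36
MSE = 36/3 = 12

12


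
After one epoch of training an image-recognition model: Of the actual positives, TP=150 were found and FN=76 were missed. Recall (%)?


Recall = TP/(TP+FN)
= 150/(150+76)
= 150/226 = 66.37%

66.37%


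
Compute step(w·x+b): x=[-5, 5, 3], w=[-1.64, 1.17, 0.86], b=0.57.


z = (-5)·(-1.64) + (5)·(1.17) + (3)·(0.86) + 0.57
  = 17.2
step(z) = 1 (z≥0)

1


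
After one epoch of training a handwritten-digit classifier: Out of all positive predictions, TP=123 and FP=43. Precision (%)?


Precision = TP/(TP+FP)
= 123/(123+43)
= 123/166 = 74.1%

74.1%


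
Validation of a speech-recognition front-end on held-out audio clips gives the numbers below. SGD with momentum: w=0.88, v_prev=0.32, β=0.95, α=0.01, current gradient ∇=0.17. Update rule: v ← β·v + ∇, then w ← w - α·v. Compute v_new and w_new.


v_new = 0.95·0.32 + 0.17 = 0.304 + 0.17 = 0.474
w_new = 0.88 - 0.01·0.474 = 0.88 - 0.00474 = 0.87526

v_new=0.474, w_new=0.87526


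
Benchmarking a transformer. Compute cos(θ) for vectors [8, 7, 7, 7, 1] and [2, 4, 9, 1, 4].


A·B = 8·2 + 7·4 + 7·9 + 7·1 + 1·4 = 118
‖A‖ = √212 = 14.5602, ‖B‖ = √118 = 10.8628
cos = 118/(√212·√118) = 118/√25016 = 0.7461

0.7461


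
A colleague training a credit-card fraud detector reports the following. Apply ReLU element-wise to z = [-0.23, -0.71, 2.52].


ReLU(-0.23) = max(0, -0.23) = 0.0
ReLU(-0.71) = max(0, -0.71) = 0.0
ReLU(2.52) = max(0, 2.52) = 2.52
result = [0.0, 0.0, 2.52]

[0.0, 0.0, 2.52]


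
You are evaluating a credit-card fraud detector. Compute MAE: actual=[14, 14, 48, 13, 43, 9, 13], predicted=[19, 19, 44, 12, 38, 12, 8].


Absolute errors: |14-19|=5, |14-19|=5, |48-44|=4, |13-12|=1, |43-38|=5, |9-12|=3, |13-8|=5
Sum = 28
MAE = 28/7 = 4

4


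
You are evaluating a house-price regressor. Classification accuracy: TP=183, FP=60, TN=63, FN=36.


Accuracy = (TP+TN)/(TP+TN+FP+FN)
= (183+63)/(342)
= 246/342 = 71.93%

71.93%


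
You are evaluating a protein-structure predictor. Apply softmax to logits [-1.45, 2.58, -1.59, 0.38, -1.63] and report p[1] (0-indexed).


Exponentials: e^-1.45=0.2346, e^2.58=13.1971, e^-1.59=0.2039, e^0.38=1.4623, e^-1.63=0.1959
Sum = 15.2938
Softmax = [0.0153, 0.8629, 0.0133, 0.0956, 0.0128]
p[1] = 13.1971/15.2938 = 0.8629

0.8629


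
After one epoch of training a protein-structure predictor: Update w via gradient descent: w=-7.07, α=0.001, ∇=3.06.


w_new = w - α·∇
= -7.07 - 0.001·3.06
= -7.07 - 0.00306
= -7.07306

-7.07306


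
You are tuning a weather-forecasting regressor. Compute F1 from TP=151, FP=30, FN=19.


Precision = 151/181 = 0.8343
Recall = 151/170 = 0.8882
F1 = 2·P·R/(P+R) = 2·TP/(2·TP+FP+FN) = 302/(302+30+19) = 302/351 = 0.8604

0.8604


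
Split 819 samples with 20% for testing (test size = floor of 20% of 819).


Test = ⌊819·20/100⌋ = 163
Train = 819 - 163 = 656

Train: 656, Test: 163


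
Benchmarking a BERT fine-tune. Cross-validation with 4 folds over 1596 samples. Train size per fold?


Fold size = 1596/4 = 399
Training per fold = 1596 - 399 = 1197

1197


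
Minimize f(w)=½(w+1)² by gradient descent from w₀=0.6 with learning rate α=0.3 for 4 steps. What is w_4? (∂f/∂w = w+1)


step 1: grad = 0.6+1 = 1.6; w = 0.6 - 0.3·(1.6) = 0.12
step 2: grad = 0.12+1 = 1.12; w = 0.12 - 0.3·(1.12) = -0.216
step 3: grad = -0.216+1 = 0.784; w = -0.216 - 0.3·(0.784) = -0.4512
step 4: grad = -0.4512+1 = 0.5488; w = -0.4512 - 0.3·(0.5488) = -0.61584

-0.61584


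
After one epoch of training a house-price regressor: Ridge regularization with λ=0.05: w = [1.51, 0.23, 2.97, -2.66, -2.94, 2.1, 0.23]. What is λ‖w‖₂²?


‖w‖₂² = (1.51)² + (0.23)² + (2.97)² + (-2.66)² + (-2.94)² + (2.1)² + (0.23)²
     = 2.2801 + 0.0529 + 8.8209 + 7.0756 + 8.6436 + 4.41 + 0.0529
     = 31.336
λ·‖w‖₂² = 0.05·31.336 = 1.5668

1.5668


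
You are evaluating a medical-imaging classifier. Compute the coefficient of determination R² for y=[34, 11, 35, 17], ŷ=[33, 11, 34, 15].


ȳ = 24.25
SS_res = Σ(y-ŷ)² = 6
SS_tot = Σ(y-ȳ)² = 438.75
R² = 1 - SS_res/SS_tot = 1 - 0.0137 = 0.9863

0.9863


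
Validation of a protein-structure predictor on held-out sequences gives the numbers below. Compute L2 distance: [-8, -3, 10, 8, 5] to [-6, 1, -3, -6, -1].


d = √((-8+ 6)² + (-3-1)² + (10+ 3)² + (8+ 6)² + (5+ 1)²)
  = √(4 + 16 + 169 + 196 + 36)
  = √421 = 20.5183

20.5183


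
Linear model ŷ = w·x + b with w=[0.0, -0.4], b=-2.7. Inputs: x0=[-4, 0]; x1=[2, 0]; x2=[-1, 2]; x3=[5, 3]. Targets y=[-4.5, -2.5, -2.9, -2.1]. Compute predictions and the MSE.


ŷ0 = (0.0)·(-4) + (-0.4)·(0) - 2.7 = -2.7
ŷ1 = (0.0)·(2) + (-0.4)·(0) - 2.7 = -2.7
ŷ2 = (0.0)·(-1) + (-0.4)·(2) - 2.7 = -3.5
ŷ3 = (0.0)·(5) + (-0.4)·(3) - 2.7 = -3.9
errors² = [3.24, 0.04, 0.36, 3.24]
MSE = 6.8800/4 = 1.72

1.72


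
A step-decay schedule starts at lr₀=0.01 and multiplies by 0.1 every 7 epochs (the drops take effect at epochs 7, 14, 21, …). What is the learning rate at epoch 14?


n_drops = ⌊14/7⌋ = 2
lr = 0.01·0.1^2 = 0.01·0.01 = 0.0001

0.0001


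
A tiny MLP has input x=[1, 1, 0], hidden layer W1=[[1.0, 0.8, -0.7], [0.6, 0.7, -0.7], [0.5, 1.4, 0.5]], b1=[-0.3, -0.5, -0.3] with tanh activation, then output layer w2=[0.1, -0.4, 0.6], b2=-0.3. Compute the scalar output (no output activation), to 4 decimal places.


z1[0] = (1.0)·(1) + (0.8)·(1) + (-0.7)·(0) - 0.3 = 1.5
z1[1] = (0.6)·(1) + (0.7)·(1) + (-0.7)·(0) - 0.5 = 0.8
z1[2] = (0.5)·(1) + (1.4)·(1) + (0.5)·(0) - 0.3 = 1.6
h = tanh(z1) = [0.9051, 0.664, 0.9217]
output = (0.1)·(0.9051) + (-0.4)·(0.664) + (0.6)·(0.9217) - 0.3 = 0.0779

0.0779


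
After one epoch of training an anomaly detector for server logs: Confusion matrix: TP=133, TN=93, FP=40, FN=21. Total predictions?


Total = TP + TN + FP + FN
= 133 + 93 + 40 + 21
= 287
(Predicted positive: 173, predicted negative: 114)

287


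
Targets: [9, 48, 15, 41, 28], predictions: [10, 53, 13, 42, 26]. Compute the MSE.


Squared errors: (9-10)²=1, (48-53)²=25, (15-13)²=4, (41-42)²=1, (28-26)²=4
Sum = 35
MSE = 35/5 = 7

7


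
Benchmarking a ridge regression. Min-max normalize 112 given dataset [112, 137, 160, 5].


min=5, max=160
(112-5)/(160-5) = 107/155 = 0.6903

0.6903


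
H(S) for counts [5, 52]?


Probabilities: [5/57, 52/57] ≈ [0.0877, 0.9123]
H = -((5/57)·log₂(5/57) + (52/57)·log₂(52/57))
  = 0.4288 bits

0.4288 bits


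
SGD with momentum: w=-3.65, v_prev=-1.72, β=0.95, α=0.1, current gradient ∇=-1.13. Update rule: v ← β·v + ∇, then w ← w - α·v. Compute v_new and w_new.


v_new = 0.95·-1.72 - 1.13 = -1.634 - 1.13 = -2.764
w_new = -3.65 - 0.1·-2.764 = -3.65 + 0.2764 = -3.3736

v_new=-2.764, w_new=-3.3736


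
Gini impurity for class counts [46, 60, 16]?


Probabilities: [46/122, 60/122, 16/122] ≈ [0.377, 0.4918, 0.1311]
Σpᵢ² = (2116 + 3600 + 256)/122² = 5972/14884
Gini = 1 - Σpᵢ² = 1 - 5972/14884 = 0.5988

0.5988


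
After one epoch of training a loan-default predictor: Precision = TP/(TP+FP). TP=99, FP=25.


Precision = TP/(TP+FP)
= 99/(99+25)
= 99/124 = 79.84%

79.84%


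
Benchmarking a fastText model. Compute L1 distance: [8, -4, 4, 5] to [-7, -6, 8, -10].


d = |8+ 7| + |-4+ 6| + |4-8| + |5+ 10|
  = 15 + 2 + 4 + 15
  = 36

36


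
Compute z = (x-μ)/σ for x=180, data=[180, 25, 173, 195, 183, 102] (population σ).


μ = 143, σ = 60.7975
z = (180 - 143)/60.7975 = 0.6086

0.6086


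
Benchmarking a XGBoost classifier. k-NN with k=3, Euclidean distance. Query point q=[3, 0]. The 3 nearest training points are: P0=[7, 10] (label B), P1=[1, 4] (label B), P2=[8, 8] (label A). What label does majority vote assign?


d(q,P0) = 10.7703  (label B)
d(q,P1) = 4.4721  (label B)
d(q,P2) = 9.434  (label A)
Votes: A=1, B=2
Majority → B

B


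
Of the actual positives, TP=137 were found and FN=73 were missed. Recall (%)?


Recall = TP/(TP+FN)
= 137/(137+73)
= 137/210 = 65.24%

65.24%


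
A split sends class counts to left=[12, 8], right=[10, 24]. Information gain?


Parent = [22, 32], H_parent = 0.9751
H_left = 0.971 (n=20), H_right = 0.874 (n=34)
H_children = (20/54)·0.971 + (34/54)·0.874 = 0.9099
IG = 0.9751 - 0.9099 = 0.0652

0.0652


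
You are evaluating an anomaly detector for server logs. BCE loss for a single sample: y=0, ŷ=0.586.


BCE = -[y·ln(p) + (1-y)·ln(1-p)]
= -0 - 1·ln(1-0.586)
= -ln(0.414) = 0.8819

0.8819


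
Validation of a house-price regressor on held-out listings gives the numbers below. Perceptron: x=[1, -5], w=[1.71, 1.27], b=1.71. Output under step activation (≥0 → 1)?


z = (1)·(1.71) + (-5)·(1.27) + 1.71
  = -2.93
step(z) = 0 (z<0)

0


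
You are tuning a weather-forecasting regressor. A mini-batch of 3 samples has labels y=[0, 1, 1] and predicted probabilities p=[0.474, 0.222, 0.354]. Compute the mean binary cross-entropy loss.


L[0] = -ln(1-0.474) = -ln(0.526) = 0.6425
L[1] = -ln(0.222) = 1.5051
L[2] = -ln(0.354) = 1.0385
mean = (0.6425 + 1.5051 + 1.0385)/3 = 1.062

1.062


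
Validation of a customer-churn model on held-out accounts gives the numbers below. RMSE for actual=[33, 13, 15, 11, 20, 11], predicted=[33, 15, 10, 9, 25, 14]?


MSE = 67/6 = 11.1667
RMSE = √(67/6) = 3.3417

3.3417


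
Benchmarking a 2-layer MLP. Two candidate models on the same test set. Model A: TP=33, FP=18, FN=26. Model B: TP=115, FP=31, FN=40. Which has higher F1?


Model A: P=33/51=0.6471, R=33/59=0.5593, F1=2PR/(P+R)=2TP/(2TP+FP+FN)=66/110=0.6
Model B: P=115/146=0.7877, R=115/155=0.7419, F1=2PR/(P+R)=2TP/(2TP+FP+FN)=230/301=0.7641
0.6 < 0.7641 → Model B

Model B


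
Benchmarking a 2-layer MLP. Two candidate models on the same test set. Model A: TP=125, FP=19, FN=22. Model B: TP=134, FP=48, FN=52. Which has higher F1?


Model A: P=125/144=0.8681, R=125/147=0.8503, F1=2PR/(P+R)=2TP/(2TP+FP+FN)=250/291=0.8591
Model B: P=134/182=0.7363, R=134/186=0.7204, F1=2PR/(P+R)=2TP/(2TP+FP+FN)=268/368=0.7283
0.8591 > 0.7283 → Model A

Model A


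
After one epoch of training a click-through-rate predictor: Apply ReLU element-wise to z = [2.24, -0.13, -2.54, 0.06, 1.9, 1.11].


ReLU(2.24) = max(0, 2.24) = 2.24
ReLU(-0.13) = max(0, -0.13) = 0.0
ReLU(-2.54) = max(0, -2.54) = 0.0
ReLU(0.06) = max(0, 0.06) = 0.06
ReLU(1.9) = max(0, 1.9) = 1.9
ReLU(1.11) = max(0, 1.11) = 1.11
result = [2.24, 0.0, 0.0, 0.06, 1.9, 1.11]

[2.24, 0.0, 0.0, 0.06, 1.9, 1.11]


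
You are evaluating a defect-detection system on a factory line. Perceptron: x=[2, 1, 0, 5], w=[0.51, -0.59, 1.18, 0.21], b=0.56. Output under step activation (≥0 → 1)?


z = (2)·(0.51) + (1)·(-0.59) + (0)·(1.18) + (5)·(0.21) + 0.56
  = 2.04
step(z) = 1 (z≥0)

1


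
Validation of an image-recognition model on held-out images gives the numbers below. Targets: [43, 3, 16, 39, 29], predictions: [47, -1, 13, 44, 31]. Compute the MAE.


Absolute errors: |43-47|=4, |3+ 1|=4, |16-13|=3, |39-44|=5, |29-31|=2
Sum = 18
MAE = 18/5 = 18/5

18/5


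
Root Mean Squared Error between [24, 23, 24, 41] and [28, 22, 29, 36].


MSE = 67/4 = 16.75
RMSE = √(67/4) = 4.0927

4.0927


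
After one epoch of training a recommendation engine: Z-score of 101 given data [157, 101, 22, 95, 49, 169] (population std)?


μ = 98.8333, σ = 52.7776
z = (101 - 98.8333)/52.7776 = 0.0411

0.0411


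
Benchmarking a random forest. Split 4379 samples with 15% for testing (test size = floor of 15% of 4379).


Test = ⌊4379·15/100⌋ = 656
Train = 4379 - 656 = 3723

Train: 3723, Test: 656


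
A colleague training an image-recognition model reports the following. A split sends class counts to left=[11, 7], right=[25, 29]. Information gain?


Parent = [36, 36], H_parent = 1
H_left = 0.9641 (n=18), H_right = 0.996 (n=54)
H_children = (18/72)·0.9641 + (54/72)·0.996 = 0.988
IG = 1 - 0.988 = 0.012

0.012


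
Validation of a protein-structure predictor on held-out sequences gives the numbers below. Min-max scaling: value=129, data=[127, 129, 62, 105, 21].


min=21, max=129
(129-21)/(129-21) = 108/108 = 1.0

1.0


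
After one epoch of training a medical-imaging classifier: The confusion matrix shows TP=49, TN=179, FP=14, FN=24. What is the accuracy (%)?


Accuracy = (TP+TN)/(TP+TN+FP+FN)
= (49+179)/(266)
= 228/266 = 85.71%

85.71%


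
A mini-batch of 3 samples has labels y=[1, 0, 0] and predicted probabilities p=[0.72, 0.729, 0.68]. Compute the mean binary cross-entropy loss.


L[0] = -ln(0.72) = 0.3285
L[1] = -ln(1-0.729) = -ln(0.271) = 1.3056
L[2] = -ln(1-0.68) = -ln(0.32) = 1.1394
mean = (0.3285 + 1.3056 + 1.1394)/3 = 0.9245

0.9245


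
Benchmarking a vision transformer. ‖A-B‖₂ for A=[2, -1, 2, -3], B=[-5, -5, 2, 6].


d = √((2+ 5)² + (-1+ 5)² + (2-2)² + (-3-6)²)
  = √(49 + 16 + 0 + 81)
  = √146 = 12.083

12.083


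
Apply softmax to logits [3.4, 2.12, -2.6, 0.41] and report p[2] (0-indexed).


Exponentials: e^3.4=29.9641, e^2.12=8.3311, e^-2.6=0.0743, e^0.41=1.5068
Sum = 39.8763
Softmax = [0.7514, 0.2089, 0.0019, 0.0378]
p[2] = 0.0743/39.8763 = 0.0019

0.0019


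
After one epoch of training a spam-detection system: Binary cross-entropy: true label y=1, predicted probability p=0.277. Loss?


BCE = -[y·ln(p) + (1-y)·ln(1-p)]
= -1·ln(0.277) - 0
= -ln(0.277) = 1.2837

1.2837


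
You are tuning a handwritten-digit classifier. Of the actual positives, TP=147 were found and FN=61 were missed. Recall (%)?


Recall = TP/(TP+FN)
= 147/(147+61)
= 147/208 = 70.67%

70.67%


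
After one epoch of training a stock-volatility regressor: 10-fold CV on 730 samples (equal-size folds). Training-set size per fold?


Fold size = 730/10 = 73
Training per fold = 730 - 73 = 657

657


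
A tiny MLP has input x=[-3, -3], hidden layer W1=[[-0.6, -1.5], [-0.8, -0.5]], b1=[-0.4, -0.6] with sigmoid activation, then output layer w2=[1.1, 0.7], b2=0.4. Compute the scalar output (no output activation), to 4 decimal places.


z1[0] = (-0.6)·(-3) + (-1.5)·(-3) - 0.4 = 5.9
z1[1] = (-0.8)·(-3) + (-0.5)·(-3) - 0.6 = 3.3
h = sigmoid(z1) = [0.9973, 0.9644]
output = (1.1)·(0.9973) + (0.7)·(0.9644) + 0.4 = 2.1721

2.1721


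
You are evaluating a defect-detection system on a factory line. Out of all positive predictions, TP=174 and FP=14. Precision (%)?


Precision = TP/(TP+FP)
= 174/(174+14)
= 174/188 = 92.55%

92.55%


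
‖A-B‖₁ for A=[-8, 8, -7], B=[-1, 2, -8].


d = |-8+ 1| + |8-2| + |-7+ 8|
  = 7 + 6 + 1
  = 14

14


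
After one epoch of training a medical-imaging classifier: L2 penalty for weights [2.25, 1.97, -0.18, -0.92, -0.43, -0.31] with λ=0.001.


‖w‖₂² = (2.25)² + (1.97)² + (-0.18)² + (-0.92)² + (-0.43)² + (-0.31)²
     = 5.0625 + 3.8809 + 0.0324 + 0.8464 + 0.1849 + 0.0961
     = 10.1032
λ·‖w‖₂² = 0.001·10.1032 = 0.010103

0.010103


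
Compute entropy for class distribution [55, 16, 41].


Probabilities: [55/112, 16/112, 41/112] ≈ [0.4911, 0.1429, 0.3661]
H = -((55/112)·log₂(55/112) + (16/112)·log₂(16/112) + (41/112)·log₂(41/112))
  = 1.4356 bits

1.4356 bits


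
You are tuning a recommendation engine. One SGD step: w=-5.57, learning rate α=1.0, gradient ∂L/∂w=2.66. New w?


w_new = w - α·∇
= -5.57 - 1.0·2.66
= -5.57 - 2.66
= -8.23

-8.23


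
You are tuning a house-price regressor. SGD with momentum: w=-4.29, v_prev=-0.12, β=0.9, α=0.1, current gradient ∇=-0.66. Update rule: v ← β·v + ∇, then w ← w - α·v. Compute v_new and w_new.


v_new = 0.9·-0.12 - 0.66 = -0.108 - 0.66 = -0.768
w_new = -4.29 - 0.1·-0.768 = -4.29 + 0.0768 = -4.2132

v_new=-0.768, w_new=-4.2132


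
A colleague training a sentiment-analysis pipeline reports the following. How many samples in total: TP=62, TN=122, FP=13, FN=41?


Total = TP + TN + FP + FN
= 62 + 122 + 13 + 41
= 238
(Predicted positive: 75, predicted negative: 163)

238


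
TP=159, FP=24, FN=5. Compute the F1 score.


Precision = 159/183 = 0.8689
Recall = 159/164 = 0.9695
F1 = 2·P·R/(P+R) = 2·TP/(2·TP+FP+FN) = 318/(318+24+5) = 318/347 = 0.9164

0.9164


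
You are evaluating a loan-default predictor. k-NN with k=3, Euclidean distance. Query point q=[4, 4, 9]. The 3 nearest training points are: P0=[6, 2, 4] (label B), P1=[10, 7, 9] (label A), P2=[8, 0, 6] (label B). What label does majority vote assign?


d(q,P0) = 5.7446  (label B)
d(q,P1) = 6.7082  (label A)
d(q,P2) = 6.4031  (label B)
Votes: A=1, B=2
Majority → B

B


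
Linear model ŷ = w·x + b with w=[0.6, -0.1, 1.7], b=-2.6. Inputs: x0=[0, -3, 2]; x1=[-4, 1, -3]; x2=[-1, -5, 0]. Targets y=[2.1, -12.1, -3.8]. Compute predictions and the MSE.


ŷ0 = (0.6)·(0) + (-0.1)·(-3) + (1.7)·(2) - 2.6 = 1.1
ŷ1 = (0.6)·(-4) + (-0.1)·(1) + (1.7)·(-3) - 2.6 = -10.2
ŷ2 = (0.6)·(-1) + (-0.1)·(-5) + (1.7)·(0) - 2.6 = -2.7
errors² = [1.0, 3.61, 1.21]
MSE = 5.8200/3 = 1.94

1.94


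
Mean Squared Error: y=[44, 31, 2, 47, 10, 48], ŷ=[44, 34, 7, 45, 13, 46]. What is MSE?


Squared errors: (44-44)²=0, (31-34)²=9, (2-7)²=25, (47-45)²=4, (10-13)²=9, (48-46)²=4
Sum = 51
MSE = 51/6 = 17/2

17/2


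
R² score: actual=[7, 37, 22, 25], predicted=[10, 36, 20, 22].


ȳ = 22.75
SS_res = Σ(y-ŷ)² = 23
SS_tot = Σ(y-ȳ)² = 456.75
R² = 1 - SS_res/SS_tot = 1 - 0.0504 = 0.9496

0.9496


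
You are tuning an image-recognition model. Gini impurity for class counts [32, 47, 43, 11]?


Probabilities: [32/133, 47/133, 43/133, 11/133] ≈ [0.2406, 0.3534, 0.3233, 0.0827]
Σpᵢ² = (1024 + 2209 + 1849 + 121)/133² = 5203/17689
Gini = 1 - Σpᵢ² = 1 - 5203/17689 = 0.7059

0.7059


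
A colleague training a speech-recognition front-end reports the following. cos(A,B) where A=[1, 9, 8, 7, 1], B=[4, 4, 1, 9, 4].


A·B = 1·4 + 9·4 + 8·1 + 7·9 + 1·4 = 115
‖A‖ = √196 = 14, ‖B‖ = √130 = 11.4018
cos = 115/(√196·√130) = 115/√25480 = 0.7204

0.7204


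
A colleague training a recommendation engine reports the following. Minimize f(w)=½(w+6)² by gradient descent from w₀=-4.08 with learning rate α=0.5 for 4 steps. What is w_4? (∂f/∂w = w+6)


step 1: grad = -4.08+6 = 1.92; w = -4.08 - 0.5·(1.92) = -5.04
step 2: grad = -5.04+6 = 0.96; w = -5.04 - 0.5·(0.96) = -5.52
step 3: grad = -5.52+6 = 0.48; w = -5.52 - 0.5·(0.48) = -5.76
step 4: grad = -5.76+6 = 0.24; w = -5.76 - 0.5·(0.24) = -5.88

-5.88


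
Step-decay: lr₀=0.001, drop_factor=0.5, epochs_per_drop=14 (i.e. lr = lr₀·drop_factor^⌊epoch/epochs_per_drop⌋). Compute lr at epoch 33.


n_drops = ⌊33/14⌋ = 2
lr = 0.001·0.5^2 = 0.001·0.25 = 0.00025

0.00025


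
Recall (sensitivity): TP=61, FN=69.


Recall = TP/(TP+FN)
= 61/(61+69)
= 61/130 = 46.92%

46.92%


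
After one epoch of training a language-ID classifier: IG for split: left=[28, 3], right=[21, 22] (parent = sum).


Parent = [49, 25], H_parent = 0.9227
H_left = 0.4587 (n=31), H_right = 0.9996 (n=43)
H_children = (31/74)·0.4587 + (43/74)·0.9996 = 0.773
IG = 0.9227 - 0.773 = 0.1497

0.1497


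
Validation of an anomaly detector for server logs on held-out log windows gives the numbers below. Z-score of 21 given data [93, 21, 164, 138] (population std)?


μ = 104, σ = 54.2356
z = (21 - 104)/54.2356 = -1.5304

-1.5304


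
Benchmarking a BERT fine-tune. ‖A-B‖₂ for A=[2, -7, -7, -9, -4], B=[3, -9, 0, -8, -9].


d = √((2-3)² + (-7+ 9)² + (-7-0)² + (-9+ 8)² + (-4+ 9)²)
  = √(1 + 4 + 49 + 1 + 25)
  = √80 = 8.9443

8.9443


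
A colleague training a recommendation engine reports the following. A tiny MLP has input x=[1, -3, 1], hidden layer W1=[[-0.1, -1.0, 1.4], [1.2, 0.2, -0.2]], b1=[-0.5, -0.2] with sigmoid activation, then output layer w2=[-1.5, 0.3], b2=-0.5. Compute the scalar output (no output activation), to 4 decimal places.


z1[0] = (-0.1)·(1) + (-1.0)·(-3) + (1.4)·(1) - 0.5 = 3.8
z1[1] = (1.2)·(1) + (0.2)·(-3) + (-0.2)·(1) - 0.2 = 0.2
h = sigmoid(z1) = [0.9781, 0.5498]
output = (-1.5)·(0.9781) + (0.3)·(0.5498) - 0.5 = -1.8022

-1.8022


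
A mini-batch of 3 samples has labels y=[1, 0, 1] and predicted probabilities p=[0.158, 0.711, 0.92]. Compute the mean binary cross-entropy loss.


L[0] = -ln(0.158) = 1.8452
L[1] = -ln(1-0.711) = -ln(0.289) = 1.2413
L[2] = -ln(0.92) = 0.0834
mean = (1.8452 + 1.2413 + 0.0834)/3 = 1.0566

1.0566


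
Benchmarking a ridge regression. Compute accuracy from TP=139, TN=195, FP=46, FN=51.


Accuracy = (TP+TN)/(TP+TN+FP+FN)
= (139+195)/(431)
= 334/431 = 77.49%

77.49%


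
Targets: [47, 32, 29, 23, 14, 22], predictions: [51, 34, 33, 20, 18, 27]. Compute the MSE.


Squared errors: (47-51)²=16, (32-34)²=4, (29-33)²=16, (23-20)²=9, (14-18)²=16, (22-27)²=25
Sum = 86
MSE = 86/6 = 43/3

43/3


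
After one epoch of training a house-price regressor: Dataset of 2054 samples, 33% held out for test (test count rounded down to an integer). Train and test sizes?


Test = ⌊2054·33/100⌋ = 677
Train = 2054 - 677 = 1377

Train: 1377, Test: 677


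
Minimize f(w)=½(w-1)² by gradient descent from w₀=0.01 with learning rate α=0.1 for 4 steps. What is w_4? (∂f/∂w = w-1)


step 1: grad = 0.01-1 = -0.99; w = 0.01 - 0.1·(-0.99) = 0.109
step 2: grad = 0.109-1 = -0.891; w = 0.109 - 0.1·(-0.891) = 0.1981
step 3: grad = 0.1981-1 = -0.8019; w = 0.1981 - 0.1·(-0.8019) = 0.27829
step 4: grad = 0.27829-1 = -0.72171; w = 0.27829 - 0.1·(-0.72171) = 0.350461

0.350461


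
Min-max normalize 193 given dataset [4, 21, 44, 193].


min=4, max=193
(193-4)/(193-4) = 189/189 = 1.0

1.0


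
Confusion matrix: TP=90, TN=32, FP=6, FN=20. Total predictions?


Total = TP + TN + FP + FN
= 90 + 32 + 6 + 20
= 148
(Predicted positive: 96, predicted negative: 52)

148


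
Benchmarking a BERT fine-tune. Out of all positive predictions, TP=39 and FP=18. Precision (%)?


Precision = TP/(TP+FP)
= 39/(39+18)
= 39/57 = 68.42%

68.42%


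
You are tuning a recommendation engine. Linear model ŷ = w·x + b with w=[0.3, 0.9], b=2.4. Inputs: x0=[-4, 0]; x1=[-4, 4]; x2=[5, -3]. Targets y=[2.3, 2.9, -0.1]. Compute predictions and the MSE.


ŷ0 = (0.3)·(-4) + (0.9)·(0) + 2.4 = 1.2
ŷ1 = (0.3)·(-4) + (0.9)·(4) + 2.4 = 4.8
ŷ2 = (0.3)·(5) + (0.9)·(-3) + 2.4 = 1.2
errors² = [1.21, 3.61, 1.69]
MSE = 6.5100/3 = 2.17

2.17


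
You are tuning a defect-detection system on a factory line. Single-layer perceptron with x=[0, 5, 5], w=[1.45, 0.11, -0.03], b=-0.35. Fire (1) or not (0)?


z = (0)·(1.45) + (5)·(0.11) + (5)·(-0.03) - 0.35
  = 0.05
step(z) = 1 (z≥0)

1


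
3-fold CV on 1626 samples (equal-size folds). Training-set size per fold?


Fold size = 1626/3 = 542
Training per fold = 1626 - 542 = 1084

1084


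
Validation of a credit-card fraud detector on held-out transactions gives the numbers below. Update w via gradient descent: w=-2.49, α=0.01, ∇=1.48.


w_new = w - α·∇
= -2.49 - 0.01·1.48
= -2.49 - 0.0148
= -2.5048

-2.5048


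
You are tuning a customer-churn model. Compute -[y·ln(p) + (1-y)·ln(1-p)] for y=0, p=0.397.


BCE = -[y·ln(p) + (1-y)·ln(1-p)]
= -0 - 1·ln(1-0.397)
= -ln(0.603) = 0.5058

0.5058


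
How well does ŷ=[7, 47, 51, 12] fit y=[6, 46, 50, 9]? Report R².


ȳ = 27.75
SS_res = Σ(y-ŷ)² = 12
SS_tot = Σ(y-ȳ)² = 1652.75
R² = 1 - SS_res/SS_tot = 1 - 0.0073 = 0.9927

0.9927


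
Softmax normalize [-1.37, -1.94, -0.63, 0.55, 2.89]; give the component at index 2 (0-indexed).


Exponentials: e^-1.37=0.2541, e^-1.94=0.1437, e^-0.63=0.5326, e^0.55=1.7333, e^2.89=17.9933
Sum = 20.657
Softmax = [0.0123, 0.007, 0.0258, 0.0839, 0.8711]
p[2] = 0.5326/20.657 = 0.0258

0.0258


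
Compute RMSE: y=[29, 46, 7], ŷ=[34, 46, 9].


MSE = 29/3 = 9.6667
RMSE = √(29/3) = 3.1091

3.1091


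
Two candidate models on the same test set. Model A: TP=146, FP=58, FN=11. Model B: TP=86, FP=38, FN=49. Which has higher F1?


Model A: P=146/204=0.7157, R=146/157=0.9299, F1=2PR/(P+R)=2TP/(2TP+FP+FN)=292/361=0.8089
Model B: P=86/124=0.6935, R=86/135=0.637, F1=2PR/(P+R)=2TP/(2TP+FP+FN)=172/259=0.6641
0.8089 > 0.6641 → Model A

Model A


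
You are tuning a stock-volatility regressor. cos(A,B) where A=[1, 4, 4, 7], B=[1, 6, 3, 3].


A·B = 1·1 + 4·6 + 4·3 + 7·3 = 58
‖A‖ = √82 = 9.0554, ‖B‖ = √55 = 7.4162
cos = 58/(√82·√55) = 58/√4510 = 0.8637

0.8637


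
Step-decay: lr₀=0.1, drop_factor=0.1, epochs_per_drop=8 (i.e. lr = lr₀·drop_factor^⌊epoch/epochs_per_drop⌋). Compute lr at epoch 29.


n_drops = ⌊29/8⌋ = 3
lr = 0.1·0.1^3 = 0.1·0.001 = 0.0001

0.0001


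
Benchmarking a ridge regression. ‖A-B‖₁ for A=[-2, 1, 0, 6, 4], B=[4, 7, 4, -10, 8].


d = |-2-4| + |1-7| + |0-4| + |6+ 10| + |4-8|
  = 6 + 6 + 4 + 16 + 4
  = 36

36


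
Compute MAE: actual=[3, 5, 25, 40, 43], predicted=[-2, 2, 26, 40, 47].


Absolute errors: |3+ 2|=5, |5-2|=3, |25-26|=1, |40-40|=0, |43-47|=4
Sum = 13
MAE = 13/5 = 13/5

13/5


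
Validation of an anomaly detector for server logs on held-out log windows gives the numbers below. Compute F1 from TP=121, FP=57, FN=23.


Precision = 121/178 = 0.6798
Recall = 121/144 = 0.8403
F1 = 2·P·R/(P+R) = 2·TP/(2·TP+FP+FN) = 242/(242+57+23) = 242/322 = 0.7516

0.7516


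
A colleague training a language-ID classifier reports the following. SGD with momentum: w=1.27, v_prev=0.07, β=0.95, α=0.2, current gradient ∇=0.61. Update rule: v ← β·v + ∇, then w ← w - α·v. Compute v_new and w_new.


v_new = 0.95·0.07 + 0.61 = 0.0665 + 0.61 = 0.6765
w_new = 1.27 - 0.2·0.6765 = 1.27 - 0.1353 = 1.1347

v_new=0.6765, w_new=1.1347


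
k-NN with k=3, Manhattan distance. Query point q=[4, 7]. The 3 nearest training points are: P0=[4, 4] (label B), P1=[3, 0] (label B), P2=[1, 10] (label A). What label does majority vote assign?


d(q,P0) = 3  (label B)
d(q,P1) = 8  (label B)
d(q,P2) = 6  (label A)
Votes: A=1, B=2
Majority → B

B


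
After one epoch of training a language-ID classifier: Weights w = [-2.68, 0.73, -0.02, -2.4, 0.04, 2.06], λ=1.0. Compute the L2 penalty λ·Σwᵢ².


‖w‖₂² = (-2.68)² + (0.73)² + (-0.02)² + (-2.4)² + (0.04)² + (2.06)²
     = 7.1824 + 0.5329 + 0.0004 + 5.76 + 0.0016 + 4.2436
     = 17.7209
λ·‖w‖₂² = 1.0·17.7209 = 17.7209

17.7209


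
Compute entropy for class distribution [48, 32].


Probabilities: [48/80, 32/80] ≈ [0.6, 0.4]
H = -((48/80)·log₂(48/80) + (32/80)·log₂(32/80))
  = 0.971 bits

0.971 bits


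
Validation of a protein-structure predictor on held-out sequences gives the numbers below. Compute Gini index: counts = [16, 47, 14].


Probabilities: [16/77, 47/77, 14/77] ≈ [0.2078, 0.6104, 0.1818]
Σpᵢ² = (256 + 2209 + 196)/77² = 2661/5929
Gini = 1 - Σpᵢ² = 1 - 2661/5929 = 0.5512

0.5512


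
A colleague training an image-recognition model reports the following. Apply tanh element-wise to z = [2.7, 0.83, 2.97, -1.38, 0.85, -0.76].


tanh(2.7) = 0.991
tanh(0.83) = 0.6805
tanh(2.97) = 0.9947
tanh(-1.38) = -0.881
tanh(0.85) = 0.6911
tanh(-0.76) = -0.6411
result = [0.991, 0.6805, 0.9947, -0.881, 0.6911, -0.6411]

[0.991, 0.6805, 0.9947, -0.881, 0.6911, -0.6411]


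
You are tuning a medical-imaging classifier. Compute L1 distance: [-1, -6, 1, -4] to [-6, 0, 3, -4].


d = |-1+ 6| + |-6-0| + |1-3| + |-4+ 4|
  = 5 + 6 + 2 + 0
  = 13

13


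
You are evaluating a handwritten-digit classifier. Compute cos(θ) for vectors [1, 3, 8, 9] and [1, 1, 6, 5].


A·B = 1·1 + 3·1 + 8·6 + 9·5 = 97
‖A‖ = √155 = 12.4499, ‖B‖ = √63 = 7.9373
cos = 97/(√155·√63) = 97/√9765 = 0.9816

0.9816


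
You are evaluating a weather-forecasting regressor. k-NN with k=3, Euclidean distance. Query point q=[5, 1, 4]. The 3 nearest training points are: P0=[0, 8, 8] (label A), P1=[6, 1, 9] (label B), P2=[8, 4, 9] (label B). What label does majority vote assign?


d(q,P0) = 9.4868  (label A)
d(q,P1) = 5.099  (label B)
d(q,P2) = 6.5574  (label B)
Votes: A=1, B=2
Majority → B

B


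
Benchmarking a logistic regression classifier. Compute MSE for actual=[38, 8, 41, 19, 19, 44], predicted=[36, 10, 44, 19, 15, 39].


Squared errors: (38-36)²=4, (8-10)²=4, (41-44)²=9, (19-19)²=0, (19-15)²=16, (44-39)²=25
Sum = 58
MSE = 58/6 = 29/3

29/3


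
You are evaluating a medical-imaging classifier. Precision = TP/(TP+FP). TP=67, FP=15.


Precision = TP/(TP+FP)
= 67/(67+15)
= 67/82 = 81.71%

81.71%


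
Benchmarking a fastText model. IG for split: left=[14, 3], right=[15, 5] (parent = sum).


Parent = [29, 8], H_parent = 0.7532
H_left = 0.6723 (n=17), H_right = 0.8113 (n=20)
H_children = (17/37)·0.6723 + (20/37)·0.8113 = 0.7474
IG = 0.7532 - 0.7474 = 0.0058

0.0058


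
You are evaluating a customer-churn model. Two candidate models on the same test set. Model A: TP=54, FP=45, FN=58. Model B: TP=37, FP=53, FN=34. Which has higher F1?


Model A: P=54/99=0.5455, R=54/112=0.4821, F1=2PR/(P+R)=2TP/(2TP+FP+FN)=108/211=0.5118
Model B: P=37/90=0.4111, R=37/71=0.5211, F1=2PR/(P+R)=2TP/(2TP+FP+FN)=74/161=0.4596
0.5118 > 0.4596 → Model A

Model A


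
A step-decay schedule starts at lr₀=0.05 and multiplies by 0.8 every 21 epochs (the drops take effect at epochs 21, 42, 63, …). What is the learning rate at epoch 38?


n_drops = ⌊38/21⌋ = 1
lr = 0.05·0.8^1 = 0.05·0.8 = 0.04

0.04


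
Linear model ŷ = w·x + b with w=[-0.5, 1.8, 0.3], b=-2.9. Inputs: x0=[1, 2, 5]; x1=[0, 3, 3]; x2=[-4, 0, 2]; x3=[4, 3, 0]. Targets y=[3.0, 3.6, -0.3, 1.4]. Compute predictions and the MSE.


ŷ0 = (-0.5)·(1) + (1.8)·(2) + (0.3)·(5) - 2.9 = 1.7
ŷ1 = (-0.5)·(0) + (1.8)·(3) + (0.3)·(3) - 2.9 = 3.4
ŷ2 = (-0.5)·(-4) + (1.8)·(0) + (0.3)·(2) - 2.9 = -0.3
ŷ3 = (-0.5)·(4) + (1.8)·(3) + (0.3)·(0) - 2.9 = 0.5
errors² = [1.69, 0.04, 0.0, 0.81]
MSE = 2.5400/4 = 0.635

0.635


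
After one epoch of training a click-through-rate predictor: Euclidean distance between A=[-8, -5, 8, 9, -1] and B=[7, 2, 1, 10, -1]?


d = √((-8-7)² + (-5-2)² + (8-1)² + (9-10)² + (-1+ 1)²)
  = √(225 + 49 + 49 + 1 + 0)
  = √324 = 18.0

18.0


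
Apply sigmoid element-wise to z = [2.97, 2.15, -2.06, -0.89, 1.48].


σ(2.97) = 1/(1+e^-2.97) = 0.9512
σ(2.15) = 1/(1+e^-2.15) = 0.8957
σ(-2.06) = 1/(1+e^2.06) = 0.113
σ(-0.89) = 1/(1+e^0.89) = 0.2911
σ(1.48) = 1/(1+e^-1.48) = 0.8146
result = [0.9512, 0.8957, 0.113, 0.2911, 0.8146]

[0.9512, 0.8957, 0.113, 0.2911, 0.8146]


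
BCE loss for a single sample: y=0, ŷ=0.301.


BCE = -[y·ln(p) + (1-y)·ln(1-p)]
= -0 - 1·ln(1-0.301)
= -ln(0.699) = 0.3581

0.3581


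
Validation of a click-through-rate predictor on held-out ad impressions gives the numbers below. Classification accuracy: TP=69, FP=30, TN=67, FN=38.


Accuracy = (TP+TN)/(TP+TN+FP+FN)
= (69+67)/(204)
= 136/204 = 66.67%

66.67%


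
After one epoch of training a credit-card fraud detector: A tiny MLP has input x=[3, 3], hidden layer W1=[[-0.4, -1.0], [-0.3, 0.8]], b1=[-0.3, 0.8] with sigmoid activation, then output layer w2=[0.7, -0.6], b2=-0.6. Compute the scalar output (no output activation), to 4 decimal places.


z1[0] = (-0.4)·(3) + (-1.0)·(3) - 0.3 = -4.5
z1[1] = (-0.3)·(3) + (0.8)·(3) + 0.8 = 2.3
h = sigmoid(z1) = [0.011, 0.9089]
output = (0.7)·(0.011) + (-0.6)·(0.9089) - 0.6 = -1.1376

-1.1376


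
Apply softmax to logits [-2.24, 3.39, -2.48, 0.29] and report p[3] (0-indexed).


Exponentials: e^-2.24=0.1065, e^3.39=29.666, e^-2.48=0.0837, e^0.29=1.3364
Sum = 31.1926
Softmax = [0.0034, 0.9511, 0.0027, 0.0428]
p[3] = 1.3364/31.1926 = 0.0428

0.0428


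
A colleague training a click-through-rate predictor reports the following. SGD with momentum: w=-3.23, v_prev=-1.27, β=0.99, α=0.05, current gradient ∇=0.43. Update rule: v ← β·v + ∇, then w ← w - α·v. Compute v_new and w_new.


v_new = 0.99·-1.27 + 0.43 = -1.2573 + 0.43 = -0.8273
w_new = -3.23 - 0.05·-0.8273 = -3.23 + 0.041365 = -3.188635

v_new=-0.8273, w_new=-3.188635
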